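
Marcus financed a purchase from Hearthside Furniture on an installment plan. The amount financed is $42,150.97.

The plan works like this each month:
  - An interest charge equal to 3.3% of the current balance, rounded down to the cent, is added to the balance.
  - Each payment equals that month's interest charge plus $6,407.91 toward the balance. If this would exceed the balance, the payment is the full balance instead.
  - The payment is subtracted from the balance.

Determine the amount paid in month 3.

Month 1: $42,150.97 +$1,390.98 interest = $43,541.95; pay $7,798.89 → $35,743.06
Month 2: $35,743.06 +$1,179.52 interest = $36,922.58; pay $7,587.43 → $29,335.15
Month 3: $29,335.15 +$968.05 interest = $30,303.20; pay $7,375.96 → $22,927.24

$7,375.96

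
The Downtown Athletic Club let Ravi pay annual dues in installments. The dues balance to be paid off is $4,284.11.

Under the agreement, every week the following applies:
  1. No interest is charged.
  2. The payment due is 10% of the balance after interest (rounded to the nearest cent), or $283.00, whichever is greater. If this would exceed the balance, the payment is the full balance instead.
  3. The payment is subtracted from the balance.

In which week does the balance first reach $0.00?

Week 1: $4,284.11 − $428.41 → $3,855.70
Week 2: $3,855.70 − $385.57 → $3,470.13
Week 3: $3,470.13 − $347.01 → $3,123.12
Week 4: $3,123.12 − $312.31 → $2,810.81
Week 5: $2,810.81 − $283.00 → $2,527.81
Week 6: $2,527.81 − $283.00 → $2,244.81
Week 7: $2,244.81 − $283.00 → $1,961.81
Week 8: $1,961.81 − $283.00 → $1,678.81
Week 9: $1,678.81 − $283.00 → $1,395.81
Week 10: $1,395.81 − $283.00 → $1,112.81
Week 11: $1,112.81 − $283.00 → $829.81
Week 12: $829.81 − $283.00 → $546.81
Week 13: $546.81 − $283.00 → $263.81
Week 14: $263.81 − $263.81 → $0.00
Balance reaches $0.00 in week 14.

14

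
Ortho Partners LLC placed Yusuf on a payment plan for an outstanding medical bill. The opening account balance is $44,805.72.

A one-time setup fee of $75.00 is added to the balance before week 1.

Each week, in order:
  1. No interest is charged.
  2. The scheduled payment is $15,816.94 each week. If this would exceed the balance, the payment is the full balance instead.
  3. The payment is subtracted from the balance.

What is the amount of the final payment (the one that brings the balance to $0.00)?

Week 1: opening $44,880.72; payment $15,816.94; balance $29,063.78
Week 2: opening $29,063.78; payment $15,816.94; balance $13,246.84
Week 3: opening $13,246.84; payment $13,246.84; balance $0.00

$13,246.84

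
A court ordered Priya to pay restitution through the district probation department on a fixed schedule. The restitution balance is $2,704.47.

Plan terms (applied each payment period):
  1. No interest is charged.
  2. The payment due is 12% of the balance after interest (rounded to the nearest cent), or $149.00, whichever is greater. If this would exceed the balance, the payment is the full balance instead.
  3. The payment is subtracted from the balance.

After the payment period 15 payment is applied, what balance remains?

$0.00

Payment period 1: $2,704.47 − $324.54 → $2,379.93
Payment period 2: $2,379.93 − $285.59 → $2,094.34
Payment period 3: $2,094.34 − $251.32 → $1,843.02
Payment period 4: $1,843.02 − $221.16 → $1,621.86
Payment period 5: $1,621.86 − $194.62 → $1,427.24
Payment period 6: $1,427.24 − $171.27 → $1,255.97
Payment period 7: $1,255.97 − $150.72 → $1,105.25
Payment period 8: $1,105.25 − $149.00 → $956.25
Payment period 9: $956.25 − $149.00 → $807.25
Payment period 10: $807.25 − $149.00 → $658.25
Payment period 11: $658.25 − $149.00 → $509.25
Payment period 12: $509.25 − $149.00 → $360.25
Payment period 13: $360.25 − $149.00 → $211.25
Payment period 14: $211.25 − $149.00 → $62.25
Payment period 15: $62.25 − $62.25 → $0.00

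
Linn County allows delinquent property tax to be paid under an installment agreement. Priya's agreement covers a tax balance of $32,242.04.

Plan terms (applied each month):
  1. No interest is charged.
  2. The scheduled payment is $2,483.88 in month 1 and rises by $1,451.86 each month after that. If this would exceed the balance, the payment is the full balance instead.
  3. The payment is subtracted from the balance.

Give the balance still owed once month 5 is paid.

$5,304.04

Month 1: opening $32,242.04; payment $2,483.88; balance $29,758.16
Month 2: opening $29,758.16; payment $3,935.74; balance $25,822.42
Month 3: opening $25,822.42; payment $5,387.60; balance $20,434.82
Month 4: opening $20,434.82; payment $6,839.46; balance $13,595.36
Month 5: opening $13,595.36; payment $8,291.32; balance $5,304.04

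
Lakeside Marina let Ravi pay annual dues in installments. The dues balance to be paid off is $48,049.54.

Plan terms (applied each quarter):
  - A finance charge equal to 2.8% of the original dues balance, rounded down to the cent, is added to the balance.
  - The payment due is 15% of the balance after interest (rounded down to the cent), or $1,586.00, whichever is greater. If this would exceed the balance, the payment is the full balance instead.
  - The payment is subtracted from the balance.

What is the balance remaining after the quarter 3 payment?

$32,450.28

Quarter 1: opening $48,049.54; interest $1,345.38 → $49,394.92; payment $7,409.23; balance $41,985.69
Quarter 2: opening $41,985.69; interest $1,345.38 → $43,331.07; payment $6,499.66; balance $36,831.41
Quarter 3: opening $36,831.41; interest $1,345.38 → $38,176.79; payment $5,726.51; balance $32,450.28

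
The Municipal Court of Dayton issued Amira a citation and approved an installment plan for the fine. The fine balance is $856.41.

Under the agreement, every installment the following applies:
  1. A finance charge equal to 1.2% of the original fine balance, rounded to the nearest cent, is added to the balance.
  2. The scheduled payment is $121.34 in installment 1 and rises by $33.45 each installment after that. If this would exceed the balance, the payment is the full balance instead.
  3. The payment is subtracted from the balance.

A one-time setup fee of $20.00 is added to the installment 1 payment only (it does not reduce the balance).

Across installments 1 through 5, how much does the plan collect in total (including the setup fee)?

Installment 1: opening $856.41; interest $10.28 → $866.69; payment $121.34 (+ $20.00 fee); balance $745.35
Installment 2: opening $745.35; interest $10.28 → $755.63; payment $154.79; balance $600.84
Installment 3: opening $600.84; interest $10.28 → $611.12; payment $188.24; balance $422.88
Installment 4: opening $422.88; interest $10.28 → $433.16; payment $221.69; balance $211.47
Installment 5: opening $211.47; interest $10.28 → $221.75; payment $221.75; balance $0.00
Total paid: $927.81

$927.81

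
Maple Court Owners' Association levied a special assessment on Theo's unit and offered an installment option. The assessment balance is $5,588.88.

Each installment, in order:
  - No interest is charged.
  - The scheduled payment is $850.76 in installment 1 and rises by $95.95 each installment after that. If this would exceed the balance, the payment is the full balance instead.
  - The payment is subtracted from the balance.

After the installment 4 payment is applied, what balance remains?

$1,610.14

# | Opening | Payment | End bal
1 | $5,588.88 | $850.76 | $4,738.12
2 | $4,738.12 | $946.71 | $3,791.41
3 | $3,791.41 | $1,042.66 | $2,748.75
4 | $2,748.75 | $1,138.61 | $1,610.14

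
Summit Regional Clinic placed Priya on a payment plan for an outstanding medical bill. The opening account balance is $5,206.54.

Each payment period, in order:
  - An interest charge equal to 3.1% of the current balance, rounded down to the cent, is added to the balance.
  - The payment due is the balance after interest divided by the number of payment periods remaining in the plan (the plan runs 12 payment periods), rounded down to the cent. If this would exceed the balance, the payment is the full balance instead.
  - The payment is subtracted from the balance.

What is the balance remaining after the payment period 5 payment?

$3,538.01

Payment period 1: $5,206.54 +$161.40 interest = $5,367.94; pay $447.32 → $4,920.62
Payment period 2: $4,920.62 +$152.53 interest = $5,073.15; pay $461.19 → $4,611.96
Payment period 3: $4,611.96 +$142.97 interest = $4,754.93; pay $475.49 → $4,279.44
Payment period 4: $4,279.44 +$132.66 interest = $4,412.10; pay $490.23 → $3,921.87
Payment period 5: $3,921.87 +$121.57 interest = $4,043.44; pay $505.43 → $3,538.01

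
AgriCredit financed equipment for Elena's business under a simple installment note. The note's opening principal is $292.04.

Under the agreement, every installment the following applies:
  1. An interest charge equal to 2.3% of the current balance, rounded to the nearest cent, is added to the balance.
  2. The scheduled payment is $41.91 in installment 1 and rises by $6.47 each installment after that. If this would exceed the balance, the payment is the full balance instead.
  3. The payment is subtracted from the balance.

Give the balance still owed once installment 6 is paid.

# | Opening | Interest | Payment | End bal
1 | $292.04 | $6.72 | $41.91 | $256.85
2 | $256.85 | $5.91 | $48.38 | $214.38
3 | $214.38 | $4.93 | $54.85 | $164.46
4 | $164.46 | $3.78 | $61.32 | $106.92
5 | $106.92 | $2.46 | $67.79 | $41.59
6 | $41.59 | $0.96 | $42.55 | $0.00

$0.00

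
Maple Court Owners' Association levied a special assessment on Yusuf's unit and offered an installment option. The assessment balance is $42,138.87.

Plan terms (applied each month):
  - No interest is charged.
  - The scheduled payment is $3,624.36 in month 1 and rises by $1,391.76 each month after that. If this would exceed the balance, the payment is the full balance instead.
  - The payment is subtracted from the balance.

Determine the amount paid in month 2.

$5,016.12

Month 1: $42,138.87 − $3,624.36 → $38,514.51
Month 2: $38,514.51 − $5,016.12 → $33,498.39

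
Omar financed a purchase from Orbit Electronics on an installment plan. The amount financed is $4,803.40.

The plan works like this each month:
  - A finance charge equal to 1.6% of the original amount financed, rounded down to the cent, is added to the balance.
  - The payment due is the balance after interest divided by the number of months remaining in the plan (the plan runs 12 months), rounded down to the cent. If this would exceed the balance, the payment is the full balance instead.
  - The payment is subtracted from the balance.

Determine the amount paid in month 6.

$450.48

Month 1: opening $4,803.40; interest $76.85 → $4,880.25; payment $406.68; balance $4,473.57
Month 2: opening $4,473.57; interest $76.85 → $4,550.42; payment $413.67; balance $4,136.75
Month 3: opening $4,136.75; interest $76.85 → $4,213.60; payment $421.36; balance $3,792.24
Month 4: opening $3,792.24; interest $76.85 → $3,869.09; payment $429.89; balance $3,439.20
Month 5: opening $3,439.20; interest $76.85 → $3,516.05; payment $439.50; balance $3,076.55
Month 6: opening $3,076.55; interest $76.85 → $3,153.40; payment $450.48; balance $2,702.92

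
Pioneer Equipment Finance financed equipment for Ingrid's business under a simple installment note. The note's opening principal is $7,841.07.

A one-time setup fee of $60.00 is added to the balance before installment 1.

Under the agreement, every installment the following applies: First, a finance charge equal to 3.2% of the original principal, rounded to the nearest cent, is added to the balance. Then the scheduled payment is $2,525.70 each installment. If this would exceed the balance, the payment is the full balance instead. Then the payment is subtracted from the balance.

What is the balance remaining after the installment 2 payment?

$3,351.49

Installment 1: opening $7,901.07; interest $250.91 → $8,151.98; payment $2,525.70; balance $5,626.28
Installment 2: opening $5,626.28; interest $250.91 → $5,877.19; payment $2,525.70; balance $3,351.49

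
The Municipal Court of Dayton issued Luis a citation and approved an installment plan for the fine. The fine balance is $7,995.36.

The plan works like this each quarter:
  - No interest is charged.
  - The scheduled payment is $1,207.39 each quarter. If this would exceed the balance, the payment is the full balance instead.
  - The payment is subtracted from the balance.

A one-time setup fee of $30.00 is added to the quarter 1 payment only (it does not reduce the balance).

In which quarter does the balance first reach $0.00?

Quarter 1: opening $7,995.36; payment $1,207.39 (+ $30.00 fee); balance $6,787.97
Quarter 2: opening $6,787.97; payment $1,207.39; balance $5,580.58
Quarter 3: opening $5,580.58; payment $1,207.39; balance $4,373.19
Quarter 4: opening $4,373.19; payment $1,207.39; balance $3,165.80
Quarter 5: opening $3,165.80; payment $1,207.39; balance $1,958.41
Quarter 6: opening $1,958.41; payment $1,207.39; balance $751.02
Quarter 7: opening $751.02; payment $751.02; balance $0.00
Balance reaches $0.00 in quarter 7.

7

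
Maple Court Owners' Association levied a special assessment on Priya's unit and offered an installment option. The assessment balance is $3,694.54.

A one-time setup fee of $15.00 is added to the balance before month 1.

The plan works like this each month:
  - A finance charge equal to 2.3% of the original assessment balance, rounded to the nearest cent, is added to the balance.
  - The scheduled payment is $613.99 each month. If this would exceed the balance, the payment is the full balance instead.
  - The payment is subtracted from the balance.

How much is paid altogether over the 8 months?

$4,389.30

# | Opening | Interest | Payment | End bal
1 | $3,709.54 | $84.97 | $613.99 | $3,180.52
2 | $3,180.52 | $84.97 | $613.99 | $2,651.50
3 | $2,651.50 | $84.97 | $613.99 | $2,122.48
4 | $2,122.48 | $84.97 | $613.99 | $1,593.46
5 | $1,593.46 | $84.97 | $613.99 | $1,064.44
6 | $1,064.44 | $84.97 | $613.99 | $535.42
7 | $535.42 | $84.97 | $613.99 | $6.40
8 | $6.40 | $84.97 | $91.37 | $0.00
Total paid: $4,389.30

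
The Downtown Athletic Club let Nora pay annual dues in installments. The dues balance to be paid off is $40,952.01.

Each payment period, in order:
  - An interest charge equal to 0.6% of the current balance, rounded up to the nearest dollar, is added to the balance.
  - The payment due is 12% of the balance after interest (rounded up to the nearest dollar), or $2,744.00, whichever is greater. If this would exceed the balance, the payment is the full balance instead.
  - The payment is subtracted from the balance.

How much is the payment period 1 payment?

$4,944.00

# | Opening | Interest | Payment | End bal
1 | $40,952.01 | $246.00 | $4,944.00 | $36,254.01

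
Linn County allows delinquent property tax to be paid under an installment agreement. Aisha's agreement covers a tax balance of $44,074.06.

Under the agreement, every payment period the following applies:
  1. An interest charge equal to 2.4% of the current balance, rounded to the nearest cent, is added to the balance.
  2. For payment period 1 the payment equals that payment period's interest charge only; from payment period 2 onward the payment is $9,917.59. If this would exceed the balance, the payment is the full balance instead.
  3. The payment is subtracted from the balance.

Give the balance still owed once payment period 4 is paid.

Payment period 1: opening $44,074.06; interest $1,057.78 → $45,131.84; payment $1,057.78; balance $44,074.06
Payment period 2: opening $44,074.06; interest $1,057.78 → $45,131.84; payment $9,917.59; balance $35,214.25
Payment period 3: opening $35,214.25; interest $845.14 → $36,059.39; payment $9,917.59; balance $26,141.80
Payment period 4: opening $26,141.80; interest $627.40 → $26,769.20; payment $9,917.59; balance $16,851.61

$16,851.61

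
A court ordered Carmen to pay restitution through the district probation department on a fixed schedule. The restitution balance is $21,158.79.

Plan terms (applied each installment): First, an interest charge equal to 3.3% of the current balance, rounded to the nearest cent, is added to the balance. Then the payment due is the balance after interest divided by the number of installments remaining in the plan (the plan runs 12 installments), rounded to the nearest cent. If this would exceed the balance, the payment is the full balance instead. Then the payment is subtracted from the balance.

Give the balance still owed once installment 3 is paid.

$17,492.54

Installment 1: $21,158.79 +$698.24 interest = $21,857.03; pay $1,821.42 → $20,035.61
Installment 2: $20,035.61 +$661.18 interest = $20,696.79; pay $1,881.53 → $18,815.26
Installment 3: $18,815.26 +$620.90 interest = $19,436.16; pay $1,943.62 → $17,492.54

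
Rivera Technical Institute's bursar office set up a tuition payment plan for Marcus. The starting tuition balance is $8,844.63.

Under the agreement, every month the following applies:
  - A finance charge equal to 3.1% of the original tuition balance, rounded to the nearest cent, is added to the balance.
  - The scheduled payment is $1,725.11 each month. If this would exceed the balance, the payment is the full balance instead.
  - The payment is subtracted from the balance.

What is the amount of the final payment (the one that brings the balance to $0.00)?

$413.23

Month 1: $8,844.63 +$274.18 interest = $9,118.81; pay $1,725.11 → $7,393.70
Month 2: $7,393.70 +$274.18 interest = $7,667.88; pay $1,725.11 → $5,942.77
Month 3: $5,942.77 +$274.18 interest = $6,216.95; pay $1,725.11 → $4,491.84
Month 4: $4,491.84 +$274.18 interest = $4,766.02; pay $1,725.11 → $3,040.91
Month 5: $3,040.91 +$274.18 interest = $3,315.09; pay $1,725.11 → $1,589.98
Month 6: $1,589.98 +$274.18 interest = $1,864.16; pay $1,725.11 → $139.05
Month 7: $139.05 +$274.18 interest = $413.23; pay $413.23 → $0.00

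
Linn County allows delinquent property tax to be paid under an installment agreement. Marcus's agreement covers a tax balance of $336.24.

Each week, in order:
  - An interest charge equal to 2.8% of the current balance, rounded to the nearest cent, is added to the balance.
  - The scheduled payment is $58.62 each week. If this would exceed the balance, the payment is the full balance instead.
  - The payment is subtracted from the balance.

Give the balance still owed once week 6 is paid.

# | Opening | Interest | Payment | End bal
1 | $336.24 | $9.41 | $58.62 | $287.03
2 | $287.03 | $8.04 | $58.62 | $236.45
3 | $236.45 | $6.62 | $58.62 | $184.45
4 | $184.45 | $5.16 | $58.62 | $130.99
5 | $130.99 | $3.67 | $58.62 | $76.04
6 | $76.04 | $2.13 | $58.62 | $19.55

$19.55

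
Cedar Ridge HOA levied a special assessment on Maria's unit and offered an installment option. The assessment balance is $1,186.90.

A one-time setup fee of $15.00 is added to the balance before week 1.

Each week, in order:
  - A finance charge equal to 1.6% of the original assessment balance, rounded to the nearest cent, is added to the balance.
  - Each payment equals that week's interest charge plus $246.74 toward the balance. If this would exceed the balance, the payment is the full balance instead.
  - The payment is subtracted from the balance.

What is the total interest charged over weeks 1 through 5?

$94.95

Week 1: $1,201.90 +$18.99 interest = $1,220.89; pay $265.73 → $955.16
Week 2: $955.16 +$18.99 interest = $974.15; pay $265.73 → $708.42
Week 3: $708.42 +$18.99 interest = $727.41; pay $265.73 → $461.68
Week 4: $461.68 +$18.99 interest = $480.67; pay $265.73 → $214.94
Week 5: $214.94 +$18.99 interest = $233.93; pay $233.93 → $0.00
Total interest: $18.99 + $18.99 + $18.99 + $18.99 + $18.99 = $94.95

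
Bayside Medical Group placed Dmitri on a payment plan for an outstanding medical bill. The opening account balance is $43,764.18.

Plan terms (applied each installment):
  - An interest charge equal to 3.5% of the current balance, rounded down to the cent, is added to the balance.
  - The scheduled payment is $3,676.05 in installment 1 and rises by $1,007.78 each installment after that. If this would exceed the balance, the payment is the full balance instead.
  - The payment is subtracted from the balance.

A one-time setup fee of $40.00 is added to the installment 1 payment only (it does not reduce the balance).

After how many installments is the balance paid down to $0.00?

Installment 1: opening $43,764.18; interest $1,531.74 → $45,295.92; payment $3,676.05 (+ $40.00 fee); balance $41,619.87
Installment 2: opening $41,619.87; interest $1,456.69 → $43,076.56; payment $4,683.83; balance $38,392.73
Installment 3: opening $38,392.73; interest $1,343.74 → $39,736.47; payment $5,691.61; balance $34,044.86
Installment 4: opening $34,044.86; interest $1,191.57 → $35,236.43; payment $6,699.39; balance $28,537.04
Installment 5: opening $28,537.04; interest $998.79 → $29,535.83; payment $7,707.17; balance $21,828.66
Installment 6: opening $21,828.66; interest $764.00 → $22,592.66; payment $8,714.95; balance $13,877.71
Installment 7: opening $13,877.71; interest $485.71 → $14,363.42; payment $9,722.73; balance $4,640.69
Installment 8: opening $4,640.69; interest $162.42 → $4,803.11; payment $4,803.11; balance $0.00
Balance reaches $0.00 in installment 8.

8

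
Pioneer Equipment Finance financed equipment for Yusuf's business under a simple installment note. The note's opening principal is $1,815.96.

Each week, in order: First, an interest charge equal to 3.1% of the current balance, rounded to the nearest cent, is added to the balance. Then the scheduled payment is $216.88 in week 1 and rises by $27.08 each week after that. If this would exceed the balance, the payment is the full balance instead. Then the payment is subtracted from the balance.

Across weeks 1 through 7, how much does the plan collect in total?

# | Opening | Interest | Payment | End bal
1 | $1,815.96 | $56.29 | $216.88 | $1,655.37
2 | $1,655.37 | $51.32 | $243.96 | $1,462.73
3 | $1,462.73 | $45.34 | $271.04 | $1,237.03
4 | $1,237.03 | $38.35 | $298.12 | $977.26
5 | $977.26 | $30.30 | $325.20 | $682.36
6 | $682.36 | $21.15 | $352.28 | $351.23
7 | $351.23 | $10.89 | $362.12 | $0.00
Total paid: $2,069.60

$2,069.60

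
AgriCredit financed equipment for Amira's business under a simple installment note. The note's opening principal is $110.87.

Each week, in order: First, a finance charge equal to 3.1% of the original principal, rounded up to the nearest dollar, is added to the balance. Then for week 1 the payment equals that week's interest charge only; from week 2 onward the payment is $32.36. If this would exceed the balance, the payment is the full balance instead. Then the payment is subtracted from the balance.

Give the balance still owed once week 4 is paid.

Week 1: $110.87 +$4.00 interest = $114.87; pay $4.00 → $110.87
Week 2: $110.87 +$4.00 interest = $114.87; pay $32.36 → $82.51
Week 3: $82.51 +$4.00 interest = $86.51; pay $32.36 → $54.15
Week 4: $54.15 +$4.00 interest = $58.15; pay $32.36 → $25.79

$25.79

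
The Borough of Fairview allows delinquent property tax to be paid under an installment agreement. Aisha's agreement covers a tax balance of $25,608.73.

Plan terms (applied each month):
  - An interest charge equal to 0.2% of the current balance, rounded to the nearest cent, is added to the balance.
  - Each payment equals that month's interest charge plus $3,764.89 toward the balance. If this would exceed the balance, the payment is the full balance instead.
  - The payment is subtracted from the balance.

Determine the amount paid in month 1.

$3,816.11

Month 1: $25,608.73 +$51.22 interest = $25,659.95; pay $3,816.11 → $21,843.84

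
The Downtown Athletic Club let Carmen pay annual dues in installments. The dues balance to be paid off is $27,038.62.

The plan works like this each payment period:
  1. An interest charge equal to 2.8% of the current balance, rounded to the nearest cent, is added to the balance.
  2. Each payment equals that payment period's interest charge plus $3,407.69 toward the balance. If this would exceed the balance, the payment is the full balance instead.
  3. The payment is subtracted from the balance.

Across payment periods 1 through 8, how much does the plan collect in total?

$30,423.64

Payment period 1: $27,038.62 +$757.08 interest = $27,795.70; pay $4,164.77 → $23,630.93
Payment period 2: $23,630.93 +$661.67 interest = $24,292.60; pay $4,069.36 → $20,223.24
Payment period 3: $20,223.24 +$566.25 interest = $20,789.49; pay $3,973.94 → $16,815.55
Payment period 4: $16,815.55 +$470.84 interest = $17,286.39; pay $3,878.53 → $13,407.86
Payment period 5: $13,407.86 +$375.42 interest = $13,783.28; pay $3,783.11 → $10,000.17
Payment period 6: $10,000.17 +$280.00 interest = $10,280.17; pay $3,687.69 → $6,592.48
Payment period 7: $6,592.48 +$184.59 interest = $6,777.07; pay $3,592.28 → $3,184.79
Payment period 8: $3,184.79 +$89.17 interest = $3,273.96; pay $3,273.96 → $0.00
Total paid: $30,423.64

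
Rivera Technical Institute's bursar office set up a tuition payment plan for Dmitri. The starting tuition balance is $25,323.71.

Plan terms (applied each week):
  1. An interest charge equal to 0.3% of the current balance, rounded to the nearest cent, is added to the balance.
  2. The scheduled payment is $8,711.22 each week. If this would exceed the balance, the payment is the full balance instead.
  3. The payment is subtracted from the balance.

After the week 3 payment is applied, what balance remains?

Week 1: $25,323.71 +$75.97 interest = $25,399.68; pay $8,711.22 → $16,688.46
Week 2: $16,688.46 +$50.07 interest = $16,738.53; pay $8,711.22 → $8,027.31
Week 3: $8,027.31 +$24.08 interest = $8,051.39; pay $8,051.39 → $0.00

$0.00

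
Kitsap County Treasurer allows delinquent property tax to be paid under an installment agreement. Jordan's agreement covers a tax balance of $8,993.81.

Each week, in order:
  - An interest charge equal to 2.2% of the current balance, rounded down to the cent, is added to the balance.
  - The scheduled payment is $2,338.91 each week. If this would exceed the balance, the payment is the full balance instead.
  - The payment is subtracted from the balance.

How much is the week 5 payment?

$145.97

Week 1: opening $8,993.81; interest $197.86 → $9,191.67; payment $2,338.91; balance $6,852.76
Week 2: opening $6,852.76; interest $150.76 → $7,003.52; payment $2,338.91; balance $4,664.61
Week 3: opening $4,664.61; interest $102.62 → $4,767.23; payment $2,338.91; balance $2,428.32
Week 4: opening $2,428.32; interest $53.42 → $2,481.74; payment $2,338.91; balance $142.83
Week 5: opening $142.83; interest $3.14 → $145.97; payment $145.97; balance $0.00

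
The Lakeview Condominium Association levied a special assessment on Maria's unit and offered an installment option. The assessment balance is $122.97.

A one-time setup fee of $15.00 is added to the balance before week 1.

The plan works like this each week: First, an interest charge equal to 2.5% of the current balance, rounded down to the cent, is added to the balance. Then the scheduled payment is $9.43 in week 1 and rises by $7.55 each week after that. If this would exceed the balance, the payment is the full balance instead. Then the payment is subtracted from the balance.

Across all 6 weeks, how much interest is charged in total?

Week 1: opening $137.97; interest $3.44 → $141.41; payment $9.43; balance $131.98
Week 2: opening $131.98; interest $3.29 → $135.27; payment $16.98; balance $118.29
Week 3: opening $118.29; interest $2.95 → $121.24; payment $24.53; balance $96.71
Week 4: opening $96.71; interest $2.41 → $99.12; payment $32.08; balance $67.04
Week 5: opening $67.04; interest $1.67 → $68.71; payment $39.63; balance $29.08
Week 6: opening $29.08; interest $0.72 → $29.80; payment $29.80; balance $0.00
Total interest: $3.44 + $3.29 + $2.95 + $2.41 + $1.67 + $0.72 = $14.48

$14.48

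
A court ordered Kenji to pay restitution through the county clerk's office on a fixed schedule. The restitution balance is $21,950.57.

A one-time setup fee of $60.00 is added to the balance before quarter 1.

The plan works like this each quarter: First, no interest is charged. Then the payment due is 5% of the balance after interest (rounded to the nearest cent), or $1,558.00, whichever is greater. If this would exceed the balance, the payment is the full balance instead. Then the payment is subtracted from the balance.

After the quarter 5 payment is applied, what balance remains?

$14,220.57

Quarter 1: opening $22,010.57; payment $1,558.00; balance $20,452.57
Quarter 2: opening $20,452.57; payment $1,558.00; balance $18,894.57
Quarter 3: opening $18,894.57; payment $1,558.00; balance $17,336.57
Quarter 4: opening $17,336.57; payment $1,558.00; balance $15,778.57
Quarter 5: opening $15,778.57; payment $1,558.00; balance $14,220.57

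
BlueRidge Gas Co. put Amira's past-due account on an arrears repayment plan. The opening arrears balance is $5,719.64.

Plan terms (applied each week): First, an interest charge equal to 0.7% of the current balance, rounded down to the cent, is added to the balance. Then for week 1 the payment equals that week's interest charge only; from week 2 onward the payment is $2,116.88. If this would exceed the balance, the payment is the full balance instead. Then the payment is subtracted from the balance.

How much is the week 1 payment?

Week 1: opening $5,719.64; interest $40.03 → $5,759.67; payment $40.03; balance $5,719.64

$40.03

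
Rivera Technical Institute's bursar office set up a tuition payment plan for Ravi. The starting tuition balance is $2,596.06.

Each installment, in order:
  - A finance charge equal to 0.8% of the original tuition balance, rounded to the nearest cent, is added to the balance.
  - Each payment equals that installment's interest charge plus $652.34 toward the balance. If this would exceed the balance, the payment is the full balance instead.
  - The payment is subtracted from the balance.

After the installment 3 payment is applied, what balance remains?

$639.04

Installment 1: $2,596.06 +$20.77 interest = $2,616.83; pay $673.11 → $1,943.72
Installment 2: $1,943.72 +$20.77 interest = $1,964.49; pay $673.11 → $1,291.38
Installment 3: $1,291.38 +$20.77 interest = $1,312.15; pay $673.11 → $639.04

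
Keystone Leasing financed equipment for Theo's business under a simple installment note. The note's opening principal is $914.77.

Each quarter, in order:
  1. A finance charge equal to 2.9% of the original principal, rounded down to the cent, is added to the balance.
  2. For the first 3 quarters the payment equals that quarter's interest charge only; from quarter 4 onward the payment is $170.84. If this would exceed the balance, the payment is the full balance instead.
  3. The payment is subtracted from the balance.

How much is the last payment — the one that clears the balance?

Quarter 1: $914.77 +$26.52 interest = $941.29; pay $26.52 → $914.77
Quarter 2: $914.77 +$26.52 interest = $941.29; pay $26.52 → $914.77
Quarter 3: $914.77 +$26.52 interest = $941.29; pay $26.52 → $914.77
Quarter 4: $914.77 +$26.52 interest = $941.29; pay $170.84 → $770.45
Quarter 5: $770.45 +$26.52 interest = $796.97; pay $170.84 → $626.13
Quarter 6: $626.13 +$26.52 interest = $652.65; pay $170.84 → $481.81
Quarter 7: $481.81 +$26.52 interest = $508.33; pay $170.84 → $337.49
Quarter 8: $337.49 +$26.52 interest = $364.01; pay $170.84 → $193.17
Quarter 9: $193.17 +$26.52 interest = $219.69; pay $170.84 → $48.85
Quarter 10: $48.85 +$26.52 interest = $75.37; pay $75.37 → $0.00

$75.37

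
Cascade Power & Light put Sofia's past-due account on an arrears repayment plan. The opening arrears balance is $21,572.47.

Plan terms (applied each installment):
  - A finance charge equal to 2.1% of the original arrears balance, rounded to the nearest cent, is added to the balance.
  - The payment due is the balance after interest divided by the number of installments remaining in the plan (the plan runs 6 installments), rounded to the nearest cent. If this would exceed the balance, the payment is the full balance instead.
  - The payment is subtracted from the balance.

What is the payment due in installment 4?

# | Opening | Interest | Payment | End bal
1 | $21,572.47 | $453.02 | $3,670.92 | $18,354.57
2 | $18,354.57 | $453.02 | $3,761.52 | $15,046.07
3 | $15,046.07 | $453.02 | $3,874.77 | $11,624.32
4 | $11,624.32 | $453.02 | $4,025.78 | $8,051.56

$4,025.78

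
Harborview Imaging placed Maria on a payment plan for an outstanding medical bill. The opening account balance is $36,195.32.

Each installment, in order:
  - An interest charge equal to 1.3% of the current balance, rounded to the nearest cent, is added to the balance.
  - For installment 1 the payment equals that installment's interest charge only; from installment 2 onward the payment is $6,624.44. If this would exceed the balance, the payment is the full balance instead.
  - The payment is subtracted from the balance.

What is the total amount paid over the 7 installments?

# | Opening | Interest | Payment | End bal
1 | $36,195.32 | $470.54 | $470.54 | $36,195.32
2 | $36,195.32 | $470.54 | $6,624.44 | $30,041.42
3 | $30,041.42 | $390.54 | $6,624.44 | $23,807.52
4 | $23,807.52 | $309.50 | $6,624.44 | $17,492.58
5 | $17,492.58 | $227.40 | $6,624.44 | $11,095.54
6 | $11,095.54 | $144.24 | $6,624.44 | $4,615.34
7 | $4,615.34 | $60.00 | $4,675.34 | $0.00
Total paid: $38,268.08

$38,268.08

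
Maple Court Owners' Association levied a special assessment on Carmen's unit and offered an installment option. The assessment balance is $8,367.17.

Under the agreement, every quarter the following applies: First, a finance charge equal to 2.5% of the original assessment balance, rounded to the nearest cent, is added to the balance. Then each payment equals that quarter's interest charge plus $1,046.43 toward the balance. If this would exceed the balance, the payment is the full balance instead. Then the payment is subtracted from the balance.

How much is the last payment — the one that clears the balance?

$1,251.34

Quarter 1: opening $8,367.17; interest $209.18 → $8,576.35; payment $1,255.61; balance $7,320.74
Quarter 2: opening $7,320.74; interest $209.18 → $7,529.92; payment $1,255.61; balance $6,274.31
Quarter 3: opening $6,274.31; interest $209.18 → $6,483.49; payment $1,255.61; balance $5,227.88
Quarter 4: opening $5,227.88; interest $209.18 → $5,437.06; payment $1,255.61; balance $4,181.45
Quarter 5: opening $4,181.45; interest $209.18 → $4,390.63; payment $1,255.61; balance $3,135.02
Quarter 6: opening $3,135.02; interest $209.18 → $3,344.20; payment $1,255.61; balance $2,088.59
Quarter 7: opening $2,088.59; interest $209.18 → $2,297.77; payment $1,255.61; balance $1,042.16
Quarter 8: opening $1,042.16; interest $209.18 → $1,251.34; payment $1,251.34; balance $0.00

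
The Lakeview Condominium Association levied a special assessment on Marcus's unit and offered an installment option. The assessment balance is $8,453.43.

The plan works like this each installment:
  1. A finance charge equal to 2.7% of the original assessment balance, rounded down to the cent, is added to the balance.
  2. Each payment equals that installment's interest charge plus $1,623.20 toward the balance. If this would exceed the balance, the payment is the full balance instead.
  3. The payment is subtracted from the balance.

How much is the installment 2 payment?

$1,851.44

Installment 1: $8,453.43 +$228.24 interest = $8,681.67; pay $1,851.44 → $6,830.23
Installment 2: $6,830.23 +$228.24 interest = $7,058.47; pay $1,851.44 → $5,207.03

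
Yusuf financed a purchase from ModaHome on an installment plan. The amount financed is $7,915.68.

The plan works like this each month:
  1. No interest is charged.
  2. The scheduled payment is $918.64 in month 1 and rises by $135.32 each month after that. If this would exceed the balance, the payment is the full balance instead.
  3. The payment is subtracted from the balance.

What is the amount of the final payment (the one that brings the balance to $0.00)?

$374.04

Month 1: $7,915.68 − $918.64 → $6,997.04
Month 2: $6,997.04 − $1,053.96 → $5,943.08
Month 3: $5,943.08 − $1,189.28 → $4,753.80
Month 4: $4,753.80 − $1,324.60 → $3,429.20
Month 5: $3,429.20 − $1,459.92 → $1,969.28
Month 6: $1,969.28 − $1,595.24 → $374.04
Month 7: $374.04 − $374.04 → $0.00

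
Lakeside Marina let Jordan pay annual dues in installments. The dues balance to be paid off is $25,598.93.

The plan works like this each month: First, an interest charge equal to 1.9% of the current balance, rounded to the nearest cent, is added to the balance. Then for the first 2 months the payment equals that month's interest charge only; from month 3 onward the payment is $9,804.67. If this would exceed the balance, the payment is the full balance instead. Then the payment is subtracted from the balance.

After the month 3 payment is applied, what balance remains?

Month 1: opening $25,598.93; interest $486.38 → $26,085.31; payment $486.38; balance $25,598.93
Month 2: opening $25,598.93; interest $486.38 → $26,085.31; payment $486.38; balance $25,598.93
Month 3: opening $25,598.93; interest $486.38 → $26,085.31; payment $9,804.67; balance $16,280.64

$16,280.64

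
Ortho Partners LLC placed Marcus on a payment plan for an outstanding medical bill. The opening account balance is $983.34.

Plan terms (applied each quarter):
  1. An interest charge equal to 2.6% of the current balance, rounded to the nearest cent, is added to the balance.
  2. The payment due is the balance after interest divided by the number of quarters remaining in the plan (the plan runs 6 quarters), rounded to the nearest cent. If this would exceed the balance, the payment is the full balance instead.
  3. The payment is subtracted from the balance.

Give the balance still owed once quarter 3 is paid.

Quarter 1: opening $983.34; interest $25.57 → $1,008.91; payment $168.15; balance $840.76
Quarter 2: opening $840.76; interest $21.86 → $862.62; payment $172.52; balance $690.10
Quarter 3: opening $690.10; interest $17.94 → $708.04; payment $177.01; balance $531.03

$531.03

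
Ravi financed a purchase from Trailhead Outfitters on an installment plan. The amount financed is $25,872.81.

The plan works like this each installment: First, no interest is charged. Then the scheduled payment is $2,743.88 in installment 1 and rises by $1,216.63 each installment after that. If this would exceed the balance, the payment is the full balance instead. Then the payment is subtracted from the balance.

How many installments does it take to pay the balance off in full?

Installment 1: opening $25,872.81; payment $2,743.88; balance $23,128.93
Installment 2: opening $23,128.93; payment $3,960.51; balance $19,168.42
Installment 3: opening $19,168.42; payment $5,177.14; balance $13,991.28
Installment 4: opening $13,991.28; payment $6,393.77; balance $7,597.51
Installment 5: opening $7,597.51; payment $7,597.51; balance $0.00
Balance reaches $0.00 in installment 5.

5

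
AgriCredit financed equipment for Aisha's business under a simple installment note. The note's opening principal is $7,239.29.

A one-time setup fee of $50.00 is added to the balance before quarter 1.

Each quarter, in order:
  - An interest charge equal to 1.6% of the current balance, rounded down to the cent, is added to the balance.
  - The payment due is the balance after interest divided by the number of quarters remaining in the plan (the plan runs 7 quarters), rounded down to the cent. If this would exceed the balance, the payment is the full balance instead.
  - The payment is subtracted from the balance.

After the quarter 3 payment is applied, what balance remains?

$4,368.46

Quarter 1: opening $7,289.29; interest $116.62 → $7,405.91; payment $1,057.98; balance $6,347.93
Quarter 2: opening $6,347.93; interest $101.56 → $6,449.49; payment $1,074.91; balance $5,374.58
Quarter 3: opening $5,374.58; interest $85.99 → $5,460.57; payment $1,092.11; balance $4,368.46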